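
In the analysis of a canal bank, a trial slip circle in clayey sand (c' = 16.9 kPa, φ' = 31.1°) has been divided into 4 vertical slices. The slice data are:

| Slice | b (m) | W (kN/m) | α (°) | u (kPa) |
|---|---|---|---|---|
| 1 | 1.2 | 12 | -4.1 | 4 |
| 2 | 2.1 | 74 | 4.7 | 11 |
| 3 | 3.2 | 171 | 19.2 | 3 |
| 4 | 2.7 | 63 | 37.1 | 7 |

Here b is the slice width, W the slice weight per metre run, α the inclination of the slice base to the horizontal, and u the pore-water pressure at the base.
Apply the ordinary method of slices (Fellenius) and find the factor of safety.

Ordinary method of slices: FS = Σ[c'·Δl_i + (W_i cosα_i − u_i·Δl_i)·tanφ'] / Σ W_i sinα_i, with Δl_i = b_i / cosα_i.
Slice 1: Δl = 1.2/cos(-4.1°) = 1.203 m; N'_1 = 12·cos(-4.1°) − 4·1.203 = 7.2; c'Δl = 20.33; W sinα = -0.9
Slice 2: Δl = 2.1/cos4.7° = 2.107 m; N'_2 = 74·cos4.7° − 11·2.107 = 50.6; c'Δl = 35.61; W sinα = 6.1
Slice 3: Δl = 3.2/cos19.2° = 3.388 m; N'_3 = 171·cos19.2° − 3·3.388 = 151.3; c'Δl = 57.27; W sinα = 56.2
Slice 4: Δl = 2.7/cos37.1° = 3.385 m; N'_4 = 63·cos37.1° − 7·3.385 = 26.6; c'Δl = 57.21; W sinα = 38.0
Σc'Δl = 170.4 kN/m; ΣN' = 235.6 kN/m; ΣW sinα = 99.4 kN/m
Resisting = 170.4 + 235.6·tan31.1° = 170.4 + 142.1 = 312.5 kN/m
FS = 312.5 / 99.4 = 3.143

FS = 3.14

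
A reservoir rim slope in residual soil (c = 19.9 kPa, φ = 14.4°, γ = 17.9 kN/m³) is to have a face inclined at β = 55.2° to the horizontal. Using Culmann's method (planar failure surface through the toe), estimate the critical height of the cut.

Culmann's analysis gives the critical failure plane at α_cr = (β + φ)/2 = (55.2 + 14.4)/2 = 34.8°, and the critical height
H_c = (4c/γ) · sinβ cosφ / [1 − cos(β − φ)]
    = (4·19.9/17.9) · sin55.2°·cos14.4° / [1 − cos(40.8°)]
    = 4.447 · 0.8211·0.9686 / [1 − 0.7570]
    = 4.447 · 0.7954 / 0.2430
    = 14.55 m

H_c = 14.55 m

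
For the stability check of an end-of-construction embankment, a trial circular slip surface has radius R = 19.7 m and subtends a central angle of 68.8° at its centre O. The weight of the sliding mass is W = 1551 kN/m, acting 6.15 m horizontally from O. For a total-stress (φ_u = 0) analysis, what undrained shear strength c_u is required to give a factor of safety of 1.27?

c_u = 26.0 kPa

FS = c_u·L_a·R / (W·d), so c_u = FS·W·d / (L_a·R).
Arc length L_a = R·θ = 19.7·(68.8°·π/180) = 19.7·1.2008 = 23.66 m
c_u = 1.27·1551·6.15 / (23.66·19.7) = 12114.1 / 466.01 = 26.00 kPa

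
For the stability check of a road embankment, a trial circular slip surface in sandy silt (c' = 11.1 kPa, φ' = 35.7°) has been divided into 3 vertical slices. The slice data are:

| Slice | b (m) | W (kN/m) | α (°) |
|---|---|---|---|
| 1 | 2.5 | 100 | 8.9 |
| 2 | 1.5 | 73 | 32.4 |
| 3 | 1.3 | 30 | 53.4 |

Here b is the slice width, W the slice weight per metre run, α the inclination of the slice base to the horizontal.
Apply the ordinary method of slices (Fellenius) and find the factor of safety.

FS = 2.54

Ordinary method of slices: FS = Σ[c'·Δl_i + (W_i cosα_i)·tanφ'] / Σ W_i sinα_i, with Δl_i = b_i / cosα_i.
Slice 1: Δl = 2.5/cos8.9° = 2.530 m; N'_1 = 100·cos8.9° = 98.8; c'Δl = 28.09; W sinα = 15.5
Slice 2: Δl = 1.5/cos32.4° = 1.777 m; N'_2 = 73·cos32.4° = 61.6; c'Δl = 19.72; W sinα = 39.1
Slice 3: Δl = 1.3/cos53.4° = 2.180 m; N'_3 = 30·cos53.4° = 17.9; c'Δl = 24.20; W sinα = 24.1
Σc'Δl = 72.0 kN/m; ΣN' = 178.3 kN/m; ΣW sinα = 78.7 kN/m
Resisting = 72.0 + 178.3·tan35.7° = 72.0 + 128.1 = 200.1 kN/m
FS = 200.1 / 78.7 = 2.544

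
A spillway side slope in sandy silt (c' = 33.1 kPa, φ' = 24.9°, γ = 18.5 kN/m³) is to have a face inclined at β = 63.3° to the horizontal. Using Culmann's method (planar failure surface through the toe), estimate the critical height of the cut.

Culmann's analysis gives the critical failure plane at α_cr = (β + φ')/2 = (63.3 + 24.9)/2 = 44.1°, and the critical height
H_c = (4c'/γ) · sinβ cosφ' / [1 − cos(β − φ')]
    = (4·33.1/18.5) · sin63.3°·cos24.9° / [1 − cos(38.4°)]
    = 7.157 · 0.8934·0.9070 / [1 − 0.7837]
    = 7.157 · 0.8103 / 0.2163
    = 26.81 m

H_c = 26.81 m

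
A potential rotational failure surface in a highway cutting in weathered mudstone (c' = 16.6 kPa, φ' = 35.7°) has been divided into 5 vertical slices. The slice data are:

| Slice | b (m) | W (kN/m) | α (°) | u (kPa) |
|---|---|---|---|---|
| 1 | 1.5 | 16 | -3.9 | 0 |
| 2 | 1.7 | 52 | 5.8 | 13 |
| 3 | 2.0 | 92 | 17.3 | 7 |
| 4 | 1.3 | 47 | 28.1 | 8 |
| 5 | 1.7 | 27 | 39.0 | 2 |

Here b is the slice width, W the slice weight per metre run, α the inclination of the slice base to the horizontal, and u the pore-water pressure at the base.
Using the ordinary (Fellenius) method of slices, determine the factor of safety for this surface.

FS = 3.78

Ordinary method of slices: FS = Σ[c'·Δl_i + (W_i cosα_i − u_i·Δl_i)·tanφ'] / Σ W_i sinα_i, with Δl_i = b_i / cosα_i.
Slice 1: Δl = 1.5/cos(-3.9°) = 1.503 m; N'_1 = 16·cos(-3.9°) − 0·1.503 = 16.0; c'Δl = 24.96; W sinα = -1.1
Slice 2: Δl = 1.7/cos5.8° = 1.709 m; N'_2 = 52·cos5.8° − 13·1.709 = 29.5; c'Δl = 28.37; W sinα = 5.3
Slice 3: Δl = 2.0/cos17.3° = 2.095 m; N'_3 = 92·cos17.3° − 7·2.095 = 73.2; c'Δl = 34.77; W sinα = 27.4
Slice 4: Δl = 1.3/cos28.1° = 1.474 m; N'_4 = 47·cos28.1° − 8·1.474 = 29.7; c'Δl = 24.46; W sinα = 22.1
Slice 5: Δl = 1.7/cos39.0° = 2.187 m; N'_5 = 27·cos39.0° − 2·2.187 = 16.6; c'Δl = 36.31; W sinα = 17.0
Σc'Δl = 148.9 kN/m; ΣN' = 164.9 kN/m; ΣW sinα = 70.7 kN/m
Resisting = 148.9 + 164.9·tan35.7° = 148.9 + 118.5 = 267.4 kN/m
FS = 267.4 / 70.7 = 3.784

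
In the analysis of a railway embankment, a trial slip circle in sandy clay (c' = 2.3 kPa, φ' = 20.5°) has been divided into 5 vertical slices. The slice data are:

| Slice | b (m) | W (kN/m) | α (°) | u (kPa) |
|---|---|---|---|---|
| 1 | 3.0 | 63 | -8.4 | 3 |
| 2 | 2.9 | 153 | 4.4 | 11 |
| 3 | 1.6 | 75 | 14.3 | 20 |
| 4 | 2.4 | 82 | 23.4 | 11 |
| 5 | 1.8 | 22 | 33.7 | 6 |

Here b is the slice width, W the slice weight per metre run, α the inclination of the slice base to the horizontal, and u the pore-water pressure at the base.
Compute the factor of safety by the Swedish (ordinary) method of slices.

Ordinary method of slices: FS = Σ[c'·Δl_i + (W_i cosα_i − u_i·Δl_i)·tanφ'] / Σ W_i sinα_i, with Δl_i = b_i / cosα_i.
Slice 1: Δl = 3.0/cos(-8.4°) = 3.033 m; N'_1 = 63·cos(-8.4°) − 3·3.033 = 53.2; c'Δl = 6.97; W sinα = -9.2
Slice 2: Δl = 2.9/cos4.4° = 2.909 m; N'_2 = 153·cos4.4° − 11·2.909 = 120.6; c'Δl = 6.69; W sinα = 11.7
Slice 3: Δl = 1.6/cos14.3° = 1.651 m; N'_3 = 75·cos14.3° − 20·1.651 = 39.7; c'Δl = 3.80; W sinα = 18.5
Slice 4: Δl = 2.4/cos23.4° = 2.615 m; N'_4 = 82·cos23.4° − 11·2.615 = 46.5; c'Δl = 6.01; W sinα = 32.6
Slice 5: Δl = 1.8/cos33.7° = 2.164 m; N'_5 = 22·cos33.7° − 6·2.164 = 5.3; c'Δl = 4.98; W sinα = 12.2
Σc'Δl = 28.5 kN/m; ΣN' = 265.2 kN/m; ΣW sinα = 65.8 kN/m
Resisting = 28.5 + 265.2·tan20.5° = 28.5 + 99.2 = 127.6 kN/m
FS = 127.6 / 65.8 = 1.939

FS = 1.94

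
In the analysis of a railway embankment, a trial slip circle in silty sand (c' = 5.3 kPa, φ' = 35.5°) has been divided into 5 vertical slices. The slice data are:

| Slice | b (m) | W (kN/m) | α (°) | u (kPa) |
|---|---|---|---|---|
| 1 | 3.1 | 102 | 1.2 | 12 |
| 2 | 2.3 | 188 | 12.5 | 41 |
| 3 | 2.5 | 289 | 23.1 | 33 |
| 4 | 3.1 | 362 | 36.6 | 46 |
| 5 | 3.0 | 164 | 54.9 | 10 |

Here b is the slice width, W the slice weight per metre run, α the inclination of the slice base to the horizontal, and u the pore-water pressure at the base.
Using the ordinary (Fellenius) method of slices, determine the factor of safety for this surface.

Ordinary method of slices: FS = Σ[c'·Δl_i + (W_i cosα_i − u_i·Δl_i)·tanφ'] / Σ W_i sinα_i, with Δl_i = b_i / cosα_i.
Slice 1: Δl = 3.1/cos1.2° = 3.101 m; N'_1 = 102·cos1.2° − 12·3.101 = 64.8; c'Δl = 16.43; W sinα = 2.1
Slice 2: Δl = 2.3/cos12.5° = 2.356 m; N'_2 = 188·cos12.5° − 41·2.356 = 87.0; c'Δl = 12.49; W sinα = 40.7
Slice 3: Δl = 2.5/cos23.1° = 2.718 m; N'_3 = 289·cos23.1° − 33·2.718 = 176.1; c'Δl = 14.40; W sinα = 113.4
Slice 4: Δl = 3.1/cos36.6° = 3.861 m; N'_4 = 362·cos36.6° − 46·3.861 = 113.0; c'Δl = 20.47; W sinα = 215.8
Slice 5: Δl = 3.0/cos54.9° = 5.217 m; N'_5 = 164·cos54.9° − 10·5.217 = 42.1; c'Δl = 27.65; W sinα = 134.2
Σc'Δl = 91.4 kN/m; ΣN' = 483.0 kN/m; ΣW sinα = 506.2 kN/m
Resisting = 91.4 + 483.0·tan35.5° = 91.4 + 344.5 = 436.0 kN/m
FS = 436.0 / 506.2 = 0.861

FS = 0.86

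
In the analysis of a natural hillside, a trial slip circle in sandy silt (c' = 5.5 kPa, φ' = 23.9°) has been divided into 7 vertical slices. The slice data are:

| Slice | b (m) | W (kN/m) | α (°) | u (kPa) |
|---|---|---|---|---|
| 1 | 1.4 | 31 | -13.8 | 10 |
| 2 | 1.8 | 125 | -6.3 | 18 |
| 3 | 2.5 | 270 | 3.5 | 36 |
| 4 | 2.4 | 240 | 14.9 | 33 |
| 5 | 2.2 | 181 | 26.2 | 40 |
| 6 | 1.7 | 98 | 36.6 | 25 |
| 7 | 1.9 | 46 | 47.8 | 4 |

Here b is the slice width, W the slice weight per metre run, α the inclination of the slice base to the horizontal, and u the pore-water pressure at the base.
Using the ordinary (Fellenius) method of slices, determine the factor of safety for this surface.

FS = 1.43

Ordinary method of slices: FS = Σ[c'·Δl_i + (W_i cosα_i − u_i·Δl_i)·tanφ'] / Σ W_i sinα_i, with Δl_i = b_i / cosα_i.
Slice 1: Δl = 1.4/cos(-13.8°) = 1.442 m; N'_1 = 31·cos(-13.8°) − 10·1.442 = 15.7; c'Δl = 7.93; W sinα = -7.4
Slice 2: Δl = 1.8/cos(-6.3°) = 1.811 m; N'_2 = 125·cos(-6.3°) − 18·1.811 = 91.6; c'Δl = 9.96; W sinα = -13.7
Slice 3: Δl = 2.5/cos3.5° = 2.505 m; N'_3 = 270·cos3.5° − 36·2.505 = 179.3; c'Δl = 13.78; W sinα = 16.5
Slice 4: Δl = 2.4/cos14.9° = 2.484 m; N'_4 = 240·cos14.9° − 33·2.484 = 150.0; c'Δl = 13.66; W sinα = 61.7
Slice 5: Δl = 2.2/cos26.2° = 2.452 m; N'_5 = 181·cos26.2° − 40·2.452 = 64.3; c'Δl = 13.49; W sinα = 79.9
Slice 6: Δl = 1.7/cos36.6° = 2.118 m; N'_6 = 98·cos36.6° − 25·2.118 = 25.7; c'Δl = 11.65; W sinα = 58.4
Slice 7: Δl = 1.9/cos47.8° = 2.829 m; N'_7 = 46·cos47.8° − 4·2.829 = 19.6; c'Δl = 15.56; W sinα = 34.1
Σc'Δl = 86.0 kN/m; ΣN' = 546.3 kN/m; ΣW sinα = 229.5 kN/m
Resisting = 86.0 + 546.3·tan23.9° = 86.0 + 242.1 = 328.1 kN/m
FS = 328.1 / 229.5 = 1.430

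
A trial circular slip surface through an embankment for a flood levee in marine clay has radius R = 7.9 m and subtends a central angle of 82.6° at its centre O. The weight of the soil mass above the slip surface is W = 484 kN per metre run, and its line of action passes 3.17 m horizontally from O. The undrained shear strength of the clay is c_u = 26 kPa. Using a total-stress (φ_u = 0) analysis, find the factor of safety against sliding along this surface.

Taking moments about the centre O, the resisting moment is provided by the undrained shear strength acting along the arc:
Arc length L_a = R·θ = 7.9·(82.6°·π/180) = 7.9·1.4416 = 11.39 m
M_R = c_u·L_a·R = 26·11.39·7.9 = 2339.3 kN·m/m
M_D = W·d = 484·3.17 = 1534.3 kN·m/m
FS = M_R / M_D = 2339.3 / 1534.3 = 1.525

FS = 1.52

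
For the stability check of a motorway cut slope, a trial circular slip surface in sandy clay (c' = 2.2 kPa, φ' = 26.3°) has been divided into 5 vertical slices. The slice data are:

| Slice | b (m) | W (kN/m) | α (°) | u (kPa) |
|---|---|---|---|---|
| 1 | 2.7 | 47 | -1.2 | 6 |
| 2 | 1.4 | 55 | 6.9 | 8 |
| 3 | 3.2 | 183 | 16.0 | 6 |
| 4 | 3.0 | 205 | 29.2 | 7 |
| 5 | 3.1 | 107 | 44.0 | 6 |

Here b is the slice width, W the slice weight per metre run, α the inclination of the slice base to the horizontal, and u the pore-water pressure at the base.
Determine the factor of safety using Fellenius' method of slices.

Ordinary method of slices: FS = Σ[c'·Δl_i + (W_i cosα_i − u_i·Δl_i)·tanφ'] / Σ W_i sinα_i, with Δl_i = b_i / cosα_i.
Slice 1: Δl = 2.7/cos(-1.2°) = 2.701 m; N'_1 = 47·cos(-1.2°) − 6·2.701 = 30.8; c'Δl = 5.94; W sinα = -1.0
Slice 2: Δl = 1.4/cos6.9° = 1.410 m; N'_2 = 55·cos6.9° − 8·1.410 = 43.3; c'Δl = 3.10; W sinα = 6.6
Slice 3: Δl = 3.2/cos16.0° = 3.329 m; N'_3 = 183·cos16.0° − 6·3.329 = 155.9; c'Δl = 7.32; W sinα = 50.4
Slice 4: Δl = 3.0/cos29.2° = 3.437 m; N'_4 = 205·cos29.2° − 7·3.437 = 154.9; c'Δl = 7.56; W sinα = 100.0
Slice 5: Δl = 3.1/cos44.0° = 4.310 m; N'_5 = 107·cos44.0° − 6·4.310 = 51.1; c'Δl = 9.48; W sinα = 74.3
Σc'Δl = 33.4 kN/m; ΣN' = 436.0 kN/m; ΣW sinα = 230.4 kN/m
Resisting = 33.4 + 436.0·tan26.3° = 33.4 + 215.5 = 248.9 kN/m
FS = 248.9 / 230.4 = 1.080

FS = 1.08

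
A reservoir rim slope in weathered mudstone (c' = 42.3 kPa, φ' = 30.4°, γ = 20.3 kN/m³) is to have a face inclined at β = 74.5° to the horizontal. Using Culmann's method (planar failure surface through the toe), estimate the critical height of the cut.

H_c = 24.58 m

Culmann's analysis gives the critical failure plane at α_cr = (β + φ')/2 = (74.5 + 30.4)/2 = 52.5°, and the critical height
H_c = (4c'/γ) · sinβ cosφ' / [1 − cos(β − φ')]
    = (4·42.3/20.3) · sin74.5°·cos30.4° / [1 − cos(44.1°)]
    = 8.335 · 0.9636·0.8625 / [1 − 0.7181]
    = 8.335 · 0.8311 / 0.2819
    = 24.58 m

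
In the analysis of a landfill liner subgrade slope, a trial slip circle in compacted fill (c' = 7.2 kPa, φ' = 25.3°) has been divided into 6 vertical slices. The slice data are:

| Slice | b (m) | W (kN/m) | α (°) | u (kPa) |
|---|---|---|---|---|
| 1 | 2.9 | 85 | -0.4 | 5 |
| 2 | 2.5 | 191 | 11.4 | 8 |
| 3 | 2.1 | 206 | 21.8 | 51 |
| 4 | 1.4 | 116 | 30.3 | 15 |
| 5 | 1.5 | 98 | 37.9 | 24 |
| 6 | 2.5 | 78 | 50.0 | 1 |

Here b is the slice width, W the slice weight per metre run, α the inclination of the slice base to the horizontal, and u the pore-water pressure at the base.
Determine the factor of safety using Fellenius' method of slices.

Ordinary method of slices: FS = Σ[c'·Δl_i + (W_i cosα_i − u_i·Δl_i)·tanφ'] / Σ W_i sinα_i, with Δl_i = b_i / cosα_i.
Slice 1: Δl = 2.9/cos(-0.4°) = 2.900 m; N'_1 = 85·cos(-0.4°) − 5·2.900 = 70.5; c'Δl = 20.88; W sinα = -0.6
Slice 2: Δl = 2.5/cos11.4° = 2.550 m; N'_2 = 191·cos11.4° − 8·2.550 = 166.8; c'Δl = 18.36; W sinα = 37.8
Slice 3: Δl = 2.1/cos21.8° = 2.262 m; N'_3 = 206·cos21.8° − 51·2.262 = 75.9; c'Δl = 16.28; W sinα = 76.5
Slice 4: Δl = 1.4/cos30.3° = 1.622 m; N'_4 = 116·cos30.3° − 15·1.622 = 75.8; c'Δl = 11.67; W sinα = 58.5
Slice 5: Δl = 1.5/cos37.9° = 1.901 m; N'_5 = 98·cos37.9° − 24·1.901 = 31.7; c'Δl = 13.69; W sinα = 60.2
Slice 6: Δl = 2.5/cos50.0° = 3.889 m; N'_6 = 78·cos50.0° − 1·3.889 = 46.2; c'Δl = 28.00; W sinα = 59.8
Σc'Δl = 108.9 kN/m; ΣN' = 467.0 kN/m; ΣW sinα = 292.1 kN/m
Resisting = 108.9 + 467.0·tan25.3° = 108.9 + 220.8 = 329.7 kN/m
FS = 329.7 / 292.1 = 1.128

FS = 1.13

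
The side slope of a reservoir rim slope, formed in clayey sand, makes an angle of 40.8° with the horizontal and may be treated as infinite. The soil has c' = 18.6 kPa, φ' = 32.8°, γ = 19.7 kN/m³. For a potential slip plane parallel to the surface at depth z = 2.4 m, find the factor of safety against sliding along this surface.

FS = 1.54

For an infinite slope with a slip plane parallel to the surface (no pore pressure): FS = [c' + γz cos²β tanφ'] / [γz sinβ cosβ].
γz = 19.7·2.4 = 47.28 kN/m²
Numerator = 18.6 + 47.28·cos²40.8°·tan32.8° = 18.6 + 47.28·0.5730·0.6445 = 36.061 kPa
Denominator = 47.28·sin40.8°·cos40.8° = 47.28·0.6534·0.7570 = 23.386 kPa
FS = 36.061 / 23.386 = 1.542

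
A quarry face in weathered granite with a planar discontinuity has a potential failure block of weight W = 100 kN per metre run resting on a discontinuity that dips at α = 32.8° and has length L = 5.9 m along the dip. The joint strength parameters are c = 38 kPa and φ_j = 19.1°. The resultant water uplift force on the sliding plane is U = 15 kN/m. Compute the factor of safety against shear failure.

FS = 4.58

Resolving the block weight along and normal to the plane and applying the Mohr–Coulomb strength on the joint:
N' = W cosα − U = 100·cos32.8° − 15 = 69.1 kN/m
Driving force T = W sinα = 100·sin32.8° = 54.2 kN/m
Resisting force R = c·L + N'·tanφ_j = 38·5.9 + 69.1·tan19.1° = 224.2 + 23.9 = 248.1 kN/m
FS = R / T = 248.1 / 54.2 = 4.580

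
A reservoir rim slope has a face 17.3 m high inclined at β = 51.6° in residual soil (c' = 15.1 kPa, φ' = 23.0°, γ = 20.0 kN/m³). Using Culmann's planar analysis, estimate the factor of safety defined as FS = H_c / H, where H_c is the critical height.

FS = 1.03

H_c = (4c'/γ) · sinβ cosφ' / [1 − cos(β − φ')]
    = (4·15.1/20.0) · sin51.6°·cos23.0° / [1 − cos28.6°]
    = 3.020 · 0.7214 / 0.1220 = 17.85 m
FS = H_c / H = 17.85 / 17.3 = 1.032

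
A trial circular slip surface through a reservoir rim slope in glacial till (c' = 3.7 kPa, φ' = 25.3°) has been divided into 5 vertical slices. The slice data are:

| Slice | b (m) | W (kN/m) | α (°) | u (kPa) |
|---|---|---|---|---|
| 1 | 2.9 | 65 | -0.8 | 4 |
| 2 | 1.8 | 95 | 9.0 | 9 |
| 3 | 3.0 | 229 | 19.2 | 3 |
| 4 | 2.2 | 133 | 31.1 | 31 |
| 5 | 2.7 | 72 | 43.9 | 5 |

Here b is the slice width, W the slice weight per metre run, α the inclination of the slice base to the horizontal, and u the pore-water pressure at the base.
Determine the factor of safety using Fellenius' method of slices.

FS = 1.17

Ordinary method of slices: FS = Σ[c'·Δl_i + (W_i cosα_i − u_i·Δl_i)·tanφ'] / Σ W_i sinα_i, with Δl_i = b_i / cosα_i.
Slice 1: Δl = 2.9/cos(-0.8°) = 2.900 m; N'_1 = 65·cos(-0.8°) − 4·2.900 = 53.4; c'Δl = 10.73; W sinα = -0.9
Slice 2: Δl = 1.8/cos9.0° = 1.822 m; N'_2 = 95·cos9.0° − 9·1.822 = 77.4; c'Δl = 6.74; W sinα = 14.9
Slice 3: Δl = 3.0/cos19.2° = 3.177 m; N'_3 = 229·cos19.2° − 3·3.177 = 206.7; c'Δl = 11.75; W sinα = 75.3
Slice 4: Δl = 2.2/cos31.1° = 2.569 m; N'_4 = 133·cos31.1° − 31·2.569 = 34.2; c'Δl = 9.51; W sinα = 68.7
Slice 5: Δl = 2.7/cos43.9° = 3.747 m; N'_5 = 72·cos43.9° − 5·3.747 = 33.1; c'Δl = 13.86; W sinα = 49.9
Σc'Δl = 52.6 kN/m; ΣN' = 404.9 kN/m; ΣW sinα = 207.9 kN/m
Resisting = 52.6 + 404.9·tan25.3° = 52.6 + 191.4 = 244.0 kN/m
FS = 244.0 / 207.9 = 1.174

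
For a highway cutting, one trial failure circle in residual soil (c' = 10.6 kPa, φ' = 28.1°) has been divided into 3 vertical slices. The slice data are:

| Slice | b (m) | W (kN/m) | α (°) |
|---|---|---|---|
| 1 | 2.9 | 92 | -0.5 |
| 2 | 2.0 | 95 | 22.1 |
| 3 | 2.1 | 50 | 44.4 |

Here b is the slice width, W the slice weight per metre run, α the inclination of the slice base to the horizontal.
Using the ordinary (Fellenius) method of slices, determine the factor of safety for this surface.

FS = 2.86

Ordinary method of slices: FS = Σ[c'·Δl_i + (W_i cosα_i)·tanφ'] / Σ W_i sinα_i, with Δl_i = b_i / cosα_i.
Slice 1: Δl = 2.9/cos(-0.5°) = 2.900 m; N'_1 = 92·cos(-0.5°) = 92.0; c'Δl = 30.74; W sinα = -0.8
Slice 2: Δl = 2.0/cos22.1° = 2.159 m; N'_2 = 95·cos22.1° = 88.0; c'Δl = 22.88; W sinα = 35.7
Slice 3: Δl = 2.1/cos44.4° = 2.939 m; N'_3 = 50·cos44.4° = 35.7; c'Δl = 31.16; W sinα = 35.0
Σc'Δl = 84.8 kN/m; ΣN' = 215.7 kN/m; ΣW sinα = 69.9 kN/m
Resisting = 84.8 + 215.7·tan28.1° = 84.8 + 115.2 = 200.0 kN/m
FS = 200.0 / 69.9 = 2.860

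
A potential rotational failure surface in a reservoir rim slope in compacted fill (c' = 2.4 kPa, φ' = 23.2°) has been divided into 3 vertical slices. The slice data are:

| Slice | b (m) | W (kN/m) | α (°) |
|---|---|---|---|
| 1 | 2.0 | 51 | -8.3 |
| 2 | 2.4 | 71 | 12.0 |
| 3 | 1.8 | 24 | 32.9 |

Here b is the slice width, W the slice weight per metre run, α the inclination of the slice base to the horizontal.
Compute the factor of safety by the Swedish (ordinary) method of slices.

FS = 3.71

Ordinary method of slices: FS = Σ[c'·Δl_i + (W_i cosα_i)·tanφ'] / Σ W_i sinα_i, with Δl_i = b_i / cosα_i.
Slice 1: Δl = 2.0/cos(-8.3°) = 2.021 m; N'_1 = 51·cos(-8.3°) = 50.5; c'Δl = 4.85; W sinα = -7.4
Slice 2: Δl = 2.4/cos12.0° = 2.454 m; N'_2 = 71·cos12.0° = 69.4; c'Δl = 5.89; W sinα = 14.8
Slice 3: Δl = 1.8/cos32.9° = 2.144 m; N'_3 = 24·cos32.9° = 20.2; c'Δl = 5.15; W sinα = 13.0
Σc'Δl = 15.9 kN/m; ΣN' = 140.1 kN/m; ΣW sinα = 20.4 kN/m
Resisting = 15.9 + 140.1·tan23.2° = 15.9 + 60.0 = 75.9 kN/m
FS = 75.9 / 20.4 = 3.715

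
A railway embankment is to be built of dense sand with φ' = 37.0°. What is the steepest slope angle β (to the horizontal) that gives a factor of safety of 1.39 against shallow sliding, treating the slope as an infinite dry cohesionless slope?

For an infinite dry cohesionless slope FS = tanφ'/tanβ, so tanβ = tanφ' / FS.
tanβ = tan37.0° / 1.39 = 0.7536 / 1.39 = 0.5421
β = arctan(0.5421) = 28.46°

β = 28.5°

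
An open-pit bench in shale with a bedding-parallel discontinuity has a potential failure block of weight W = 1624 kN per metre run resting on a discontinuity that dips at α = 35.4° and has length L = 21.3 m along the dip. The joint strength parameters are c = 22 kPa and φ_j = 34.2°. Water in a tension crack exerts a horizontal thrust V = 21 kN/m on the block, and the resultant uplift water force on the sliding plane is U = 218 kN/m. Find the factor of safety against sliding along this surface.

FS = 1.27

Resolving the block weight along and normal to the plane and applying the Mohr–Coulomb strength on the joint:
N' = W cosα − U − V sinα = 1624·cos35.4° − 218 − 21·sin35.4° = 1093.6 kN/m
Driving force T = W sinα + V cosα = 1624·sin35.4° + 21·cos35.4° = 957.9 kN/m
Resisting force R = c·L + N'·tanφ_j = 22·21.3 + 1093.6·tan34.2° = 468.6 + 743.2 = 1211.8 kN/m
FS = R / T = 1211.8 / 957.9 = 1.265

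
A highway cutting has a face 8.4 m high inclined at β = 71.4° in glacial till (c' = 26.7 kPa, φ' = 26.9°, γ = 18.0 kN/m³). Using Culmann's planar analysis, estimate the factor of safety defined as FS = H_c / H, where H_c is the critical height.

H_c = (4c'/γ) · sinβ cosφ' / [1 − cos(β − φ')]
    = (4·26.7/18.0) · sin71.4°·cos26.9° / [1 − cos44.5°]
    = 5.933 · 0.8452 / 0.2867 = 17.49 m
FS = H_c / H = 17.49 / 8.4 = 2.082

FS = 2.08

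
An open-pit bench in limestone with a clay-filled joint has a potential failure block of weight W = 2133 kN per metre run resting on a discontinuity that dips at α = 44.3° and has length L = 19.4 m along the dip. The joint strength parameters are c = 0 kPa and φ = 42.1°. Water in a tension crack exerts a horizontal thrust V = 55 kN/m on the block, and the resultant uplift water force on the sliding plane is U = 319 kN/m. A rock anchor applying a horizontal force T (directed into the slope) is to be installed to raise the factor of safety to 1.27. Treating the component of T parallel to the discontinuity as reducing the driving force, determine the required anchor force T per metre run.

Resolving forces along and normal to the sliding plane, with the horizontal anchor force T adding T·sinα to the effective normal force and T·cosα acting up the plane against the driving force:
FS = [cL + (W cosα − U − V sinα + T sinα) tanφ] / [W sinα + V cosα − T cosα]
Without the anchor: N' = 1169.2 kN/m, driving T_d = 1529.1 kN/m, resisting R = 0·19.4 + 1169.2·tan42.1° = 1056.4 kN/m, FS = 0.69.
Setting FS = 1.27 and solving for T:
1.27·(1529.1 − T cos44.3°) = 1056.4 + T sin44.3°·tan42.1°
T·(sin44.3°·tan42.1° + 1.27·cos44.3°) = 1.27·1529.1 − 1056.4
T·(0.6984·0.9036 + 1.27·0.7157) = 1941.9 − 1056.4 = 885.5
T·1.5400 = 885.5
T = 575.0 kN/m

T = 575 kN/m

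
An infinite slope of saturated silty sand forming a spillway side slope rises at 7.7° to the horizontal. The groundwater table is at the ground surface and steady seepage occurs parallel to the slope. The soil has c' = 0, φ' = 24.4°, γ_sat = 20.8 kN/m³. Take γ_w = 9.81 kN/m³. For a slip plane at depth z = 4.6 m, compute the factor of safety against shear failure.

FS = 1.77

With seepage parallel to the slope and the water table at the surface, the effective normal stress on the slip plane uses the buoyant unit weight γ' = γ_sat − γ_w while the driving shear stress uses γ_sat:
FS = [c' + γ' z cos²β tanφ'] / [γ_sat z sinβ cosβ]
(For c' = 0 this reduces to FS = (γ'/γ_sat)·tanφ'/tanβ.)
γ' = 20.8 − 9.81 = 10.99 kN/m³
Numerator = 0.0 + 10.99·4.6·cos²7.7°·tan24.4° = 0.0 + 10.99·4.6·0.9820·0.4536 = 22.521 kPa
Denominator = 20.8·4.6·sin7.7°·cos7.7° = 20.8·4.6·0.1340·0.9910 = 12.704 kPa
FS = 22.521 / 12.704 = 1.773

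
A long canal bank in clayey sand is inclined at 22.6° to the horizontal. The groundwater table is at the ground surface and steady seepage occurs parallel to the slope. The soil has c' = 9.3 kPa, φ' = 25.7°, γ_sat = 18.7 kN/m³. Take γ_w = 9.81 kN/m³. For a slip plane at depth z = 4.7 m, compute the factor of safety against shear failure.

With seepage parallel to the slope and the water table at the surface, the effective normal stress on the slip plane uses the buoyant unit weight γ' = γ_sat − γ_w while the driving shear stress uses γ_sat:
FS = [c' + γ' z cos²β tanφ'] / [γ_sat z sinβ cosβ]
γ' = 18.7 − 9.81 = 8.89 kN/m³
Numerator = 9.3 + 8.89·4.7·cos²22.6°·tan25.7° = 9.3 + 8.89·4.7·0.8523·0.4813 = 26.439 kPa
Denominator = 18.7·4.7·sin22.6°·cos22.6° = 18.7·4.7·0.3843·0.9232 = 31.182 kPa
FS = 26.439 / 31.182 = 0.848

FS = 0.85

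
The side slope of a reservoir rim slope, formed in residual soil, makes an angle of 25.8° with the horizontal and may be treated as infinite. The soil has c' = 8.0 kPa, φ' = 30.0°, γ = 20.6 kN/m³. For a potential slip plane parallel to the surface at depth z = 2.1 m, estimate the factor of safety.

For an infinite slope with a slip plane parallel to the surface (no pore pressure): FS = [c' + γz cos²β tanφ'] / [γz sinβ cosβ].
γz = 20.6·2.1 = 43.26 kN/m²
Numerator = 8.0 + 43.26·cos²25.8°·tan30.0° = 8.0 + 43.26·0.8106·0.5774 = 28.245 kPa
Denominator = 43.26·sin25.8°·cos25.8° = 43.26·0.4352·0.9003 = 16.951 kPa
FS = 28.245 / 16.951 = 1.666

FS = 1.67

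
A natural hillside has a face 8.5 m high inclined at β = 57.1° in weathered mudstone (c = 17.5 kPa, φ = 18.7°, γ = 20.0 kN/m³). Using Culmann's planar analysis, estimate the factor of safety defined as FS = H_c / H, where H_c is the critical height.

H_c = (4c/γ) · sinβ cosφ / [1 − cos(β − φ)]
    = (4·17.5/20.0) · sin57.1°·cos18.7° / [1 − cos38.4°]
    = 3.500 · 0.7953 / 0.2163 = 12.87 m
FS = H_c / H = 12.87 / 8.5 = 1.514

FS = 1.51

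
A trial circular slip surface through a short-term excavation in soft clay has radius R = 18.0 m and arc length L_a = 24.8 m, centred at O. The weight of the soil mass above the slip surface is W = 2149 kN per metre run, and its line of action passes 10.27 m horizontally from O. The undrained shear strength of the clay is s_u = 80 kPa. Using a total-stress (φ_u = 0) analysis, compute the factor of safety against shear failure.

Taking moments about the centre O, the resisting moment is provided by the undrained shear strength acting along the arc:
M_R = s_u·L_a·R = 80·24.80·18.0 = 35712.0 kN·m/m
M_D = W·d = 2149·10.27 = 22070.2 kN·m/m
FS = M_R / M_D = 35712.0 / 22070.2 = 1.618

FS = 1.62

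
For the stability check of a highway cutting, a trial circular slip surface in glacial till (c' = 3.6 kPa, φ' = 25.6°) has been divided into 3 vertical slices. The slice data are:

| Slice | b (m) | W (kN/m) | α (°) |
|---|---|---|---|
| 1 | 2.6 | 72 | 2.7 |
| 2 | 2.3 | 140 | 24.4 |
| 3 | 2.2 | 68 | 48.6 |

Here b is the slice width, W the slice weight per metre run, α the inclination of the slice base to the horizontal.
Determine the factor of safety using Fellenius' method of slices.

Ordinary method of slices: FS = Σ[c'·Δl_i + (W_i cosα_i)·tanφ'] / Σ W_i sinα_i, with Δl_i = b_i / cosα_i.
Slice 1: Δl = 2.6/cos2.7° = 2.603 m; N'_1 = 72·cos2.7° = 71.9; c'Δl = 9.37; W sinα = 3.4
Slice 2: Δl = 2.3/cos24.4° = 2.526 m; N'_2 = 140·cos24.4° = 127.5; c'Δl = 9.09; W sinα = 57.8
Slice 3: Δl = 2.2/cos48.6° = 3.327 m; N'_3 = 68·cos48.6° = 45.0; c'Δl = 11.98; W sinα = 51.0
Σc'Δl = 30.4 kN/m; ΣN' = 244.4 kN/m; ΣW sinα = 112.2 kN/m
Resisting = 30.4 + 244.4·tan25.6° = 30.4 + 117.1 = 147.5 kN/m
FS = 147.5 / 112.2 = 1.314

FS = 1.31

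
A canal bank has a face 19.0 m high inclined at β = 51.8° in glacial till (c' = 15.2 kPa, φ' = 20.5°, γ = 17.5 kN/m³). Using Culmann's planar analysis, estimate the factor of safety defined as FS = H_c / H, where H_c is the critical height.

FS = 0.92

H_c = (4c'/γ) · sinβ cosφ' / [1 − cos(β − φ')]
    = (4·15.2/17.5) · sin51.8°·cos20.5° / [1 − cos31.3°]
    = 3.474 · 0.7361 / 0.1455 = 17.57 m
FS = H_c / H = 17.57 / 19.0 = 0.925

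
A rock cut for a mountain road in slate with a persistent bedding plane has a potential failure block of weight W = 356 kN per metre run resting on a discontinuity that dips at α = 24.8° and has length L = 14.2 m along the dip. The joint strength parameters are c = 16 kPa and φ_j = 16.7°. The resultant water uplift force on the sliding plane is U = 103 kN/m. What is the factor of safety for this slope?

Resolving the block weight along and normal to the plane and applying the Mohr–Coulomb strength on the joint:
N' = W cosα − U = 356·cos24.8° − 103 = 220.2 kN/m
Driving force T = W sinα = 356·sin24.8° = 149.3 kN/m
Resisting force R = c·L + N'·tanφ_j = 16·14.2 + 220.2·tan16.7° = 227.2 + 66.1 = 293.3 kN/m
FS = R / T = 293.3 / 149.3 = 1.964

FS = 1.96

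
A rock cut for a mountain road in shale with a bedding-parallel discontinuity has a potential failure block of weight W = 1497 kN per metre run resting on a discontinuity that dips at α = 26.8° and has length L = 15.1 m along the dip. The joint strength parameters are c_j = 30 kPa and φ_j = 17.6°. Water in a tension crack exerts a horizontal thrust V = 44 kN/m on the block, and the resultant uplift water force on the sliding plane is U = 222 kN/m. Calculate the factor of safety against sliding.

Resolving the block weight along and normal to the plane and applying the Mohr–Coulomb strength on the joint:
N' = W cosα − U − V sinα = 1497·cos26.8° − 222 − 44·sin26.8° = 1094.4 kN/m
Driving force T = W sinα + V cosα = 1497·sin26.8° + 44·cos26.8° = 714.2 kN/m
Resisting force R = c_j·L + N'·tanφ_j = 30·15.1 + 1094.4·tan17.6° = 453.0 + 347.2 = 800.2 kN/m
FS = R / T = 800.2 / 714.2 = 1.120

FS = 1.12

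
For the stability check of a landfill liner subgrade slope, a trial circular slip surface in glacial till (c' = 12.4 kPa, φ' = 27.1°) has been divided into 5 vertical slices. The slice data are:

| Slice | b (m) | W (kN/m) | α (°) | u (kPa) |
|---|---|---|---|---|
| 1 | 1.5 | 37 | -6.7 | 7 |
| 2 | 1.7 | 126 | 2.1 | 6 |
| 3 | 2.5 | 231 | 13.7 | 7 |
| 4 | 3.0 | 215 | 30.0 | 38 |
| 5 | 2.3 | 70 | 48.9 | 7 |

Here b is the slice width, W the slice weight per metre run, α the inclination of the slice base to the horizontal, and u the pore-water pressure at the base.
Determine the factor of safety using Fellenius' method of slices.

Ordinary method of slices: FS = Σ[c'·Δl_i + (W_i cosα_i − u_i·Δl_i)·tanφ'] / Σ W_i sinα_i, with Δl_i = b_i / cosα_i.
Slice 1: Δl = 1.5/cos(-6.7°) = 1.510 m; N'_1 = 37·cos(-6.7°) − 7·1.510 = 26.2; c'Δl = 18.73; W sinα = -4.3
Slice 2: Δl = 1.7/cos2.1° = 1.701 m; N'_2 = 126·cos2.1° − 6·1.701 = 115.7; c'Δl = 21.09; W sinα = 4.6
Slice 3: Δl = 2.5/cos13.7° = 2.573 m; N'_3 = 231·cos13.7° − 7·2.573 = 206.4; c'Δl = 31.91; W sinα = 54.7
Slice 4: Δl = 3.0/cos30.0° = 3.464 m; N'_4 = 215·cos30.0° − 38·3.464 = 54.6; c'Δl = 42.95; W sinα = 107.5
Slice 5: Δl = 2.3/cos48.9° = 3.499 m; N'_5 = 70·cos48.9° − 7·3.499 = 21.5; c'Δl = 43.38; W sinα = 52.7
Σc'Δl = 158.1 kN/m; ΣN' = 424.4 kN/m; ΣW sinα = 215.3 kN/m
Resisting = 158.1 + 424.4·tan27.1° = 158.1 + 217.2 = 375.2 kN/m
FS = 375.2 / 215.3 = 1.743

FS = 1.74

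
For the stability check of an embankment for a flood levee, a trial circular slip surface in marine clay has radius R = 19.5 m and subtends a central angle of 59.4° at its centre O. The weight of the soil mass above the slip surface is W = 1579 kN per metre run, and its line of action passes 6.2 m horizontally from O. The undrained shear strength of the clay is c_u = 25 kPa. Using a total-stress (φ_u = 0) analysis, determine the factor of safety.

Taking moments about the centre O, the resisting moment is provided by the undrained shear strength acting along the arc:
Arc length L_a = R·θ = 19.5·(59.4°·π/180) = 19.5·1.0367 = 20.22 m
M_R = c_u·L_a·R = 25·20.22·19.5 = 9855.4 kN·m/m
M_D = W·d = 1579·6.2 = 9789.8 kN·m/m
FS = M_R / M_D = 9855.4 / 9789.8 = 1.007

FS = 1.01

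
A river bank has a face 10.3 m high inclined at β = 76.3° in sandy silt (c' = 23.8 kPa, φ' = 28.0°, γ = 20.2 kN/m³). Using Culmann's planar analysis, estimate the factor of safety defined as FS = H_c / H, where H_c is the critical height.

FS = 1.17

H_c = (4c'/γ) · sinβ cosφ' / [1 − cos(β − φ')]
    = (4·23.8/20.2) · sin76.3°·cos28.0° / [1 − cos48.3°]
    = 4.713 · 0.8578 / 0.3348 = 12.08 m
FS = H_c / H = 12.08 / 10.3 = 1.172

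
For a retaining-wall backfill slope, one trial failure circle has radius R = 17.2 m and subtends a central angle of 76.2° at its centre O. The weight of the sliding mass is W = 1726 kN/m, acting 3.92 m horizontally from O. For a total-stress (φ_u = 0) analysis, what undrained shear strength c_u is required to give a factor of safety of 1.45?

FS = c_u·L_a·R / (W·d), so c_u = FS·W·d / (L_a·R).
Arc length L_a = R·θ = 17.2·(76.2°·π/180) = 17.2·1.3299 = 22.87 m
c_u = 1.45·1726·3.92 / (22.87·17.2) = 9810.6 / 393.45 = 24.93 kPa

c_u = 24.9 kPa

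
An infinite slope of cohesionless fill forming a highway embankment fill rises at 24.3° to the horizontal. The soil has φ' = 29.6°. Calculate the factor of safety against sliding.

FS = 1.26

For a dry cohesionless infinite slope the factor of safety is FS = tanφ' / tanβ.
FS = tan29.6° / tan24.3° = 0.5681 / 0.4515 = 1.258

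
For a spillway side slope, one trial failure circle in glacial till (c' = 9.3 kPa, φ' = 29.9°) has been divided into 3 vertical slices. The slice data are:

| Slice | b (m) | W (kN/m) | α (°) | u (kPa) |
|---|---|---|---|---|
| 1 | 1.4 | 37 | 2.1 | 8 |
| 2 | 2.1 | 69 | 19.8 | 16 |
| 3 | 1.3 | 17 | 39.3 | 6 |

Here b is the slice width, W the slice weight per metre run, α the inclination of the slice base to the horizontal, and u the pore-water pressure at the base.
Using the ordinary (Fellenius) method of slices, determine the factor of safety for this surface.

Ordinary method of slices: FS = Σ[c'·Δl_i + (W_i cosα_i − u_i·Δl_i)·tanφ'] / Σ W_i sinα_i, with Δl_i = b_i / cosα_i.
Slice 1: Δl = 1.4/cos2.1° = 1.401 m; N'_1 = 37·cos2.1° − 8·1.401 = 25.8; c'Δl = 13.03; W sinα = 1.4
Slice 2: Δl = 2.1/cos19.8° = 2.232 m; N'_2 = 69·cos19.8° − 16·2.232 = 29.2; c'Δl = 20.76; W sinα = 23.4
Slice 3: Δl = 1.3/cos39.3° = 1.680 m; N'_3 = 17·cos39.3° − 6·1.680 = 3.1; c'Δl = 15.62; W sinα = 10.8
Σc'Δl = 49.4 kN/m; ΣN' = 58.1 kN/m; ΣW sinα = 35.5 kN/m
Resisting = 49.4 + 58.1·tan29.9° = 49.4 + 33.4 = 82.8 kN/m
FS = 82.8 / 35.5 = 2.332

FS = 2.33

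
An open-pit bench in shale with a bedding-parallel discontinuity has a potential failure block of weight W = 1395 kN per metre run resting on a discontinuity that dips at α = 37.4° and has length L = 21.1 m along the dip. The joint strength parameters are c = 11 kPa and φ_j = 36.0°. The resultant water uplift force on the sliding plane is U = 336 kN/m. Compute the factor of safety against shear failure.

FS = 0.94

Resolving the block weight along and normal to the plane and applying the Mohr–Coulomb strength on the joint:
N' = W cosα − U = 1395·cos37.4° − 336 = 772.2 kN/m
Driving force T = W sinα = 1395·sin37.4° = 847.3 kN/m
Resisting force R = c·L + N'·tanφ_j = 11·21.1 + 772.2·tan36.0° = 232.1 + 561.0 = 793.1 kN/m
FS = R / T = 793.1 / 847.3 = 0.936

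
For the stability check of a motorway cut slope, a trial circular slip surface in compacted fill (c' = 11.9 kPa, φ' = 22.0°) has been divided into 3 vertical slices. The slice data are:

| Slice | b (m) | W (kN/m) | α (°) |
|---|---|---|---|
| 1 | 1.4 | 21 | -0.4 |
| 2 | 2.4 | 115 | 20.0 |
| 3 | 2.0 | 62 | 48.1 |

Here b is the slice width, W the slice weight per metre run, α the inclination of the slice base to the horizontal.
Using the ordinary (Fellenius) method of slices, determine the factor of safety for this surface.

Ordinary method of slices: FS = Σ[c'·Δl_i + (W_i cosα_i)·tanφ'] / Σ W_i sinα_i, with Δl_i = b_i / cosα_i.
Slice 1: Δl = 1.4/cos(-0.4°) = 1.400 m; N'_1 = 21·cos(-0.4°) = 21.0; c'Δl = 16.66; W sinα = -0.1
Slice 2: Δl = 2.4/cos20.0° = 2.554 m; N'_2 = 115·cos20.0° = 108.1; c'Δl = 30.39; W sinα = 39.3
Slice 3: Δl = 2.0/cos48.1° = 2.995 m; N'_3 = 62·cos48.1° = 41.4; c'Δl = 35.64; W sinα = 46.1
Σc'Δl = 82.7 kN/m; ΣN' = 170.5 kN/m; ΣW sinα = 85.3 kN/m
Resisting = 82.7 + 170.5·tan22.0° = 82.7 + 68.9 = 151.6 kN/m
FS = 151.6 / 85.3 = 1.776

FS = 1.78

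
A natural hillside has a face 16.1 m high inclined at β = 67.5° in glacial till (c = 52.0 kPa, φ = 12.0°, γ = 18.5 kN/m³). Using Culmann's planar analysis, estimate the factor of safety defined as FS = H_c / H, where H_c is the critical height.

H_c = (4c/γ) · sinβ cosφ / [1 − cos(β − φ)]
    = (4·52.0/18.5) · sin67.5°·cos12.0° / [1 − cos55.5°]
    = 11.243 · 0.9037 / 0.4336 = 23.43 m
FS = H_c / H = 23.43 / 16.1 = 1.455

FS = 1.46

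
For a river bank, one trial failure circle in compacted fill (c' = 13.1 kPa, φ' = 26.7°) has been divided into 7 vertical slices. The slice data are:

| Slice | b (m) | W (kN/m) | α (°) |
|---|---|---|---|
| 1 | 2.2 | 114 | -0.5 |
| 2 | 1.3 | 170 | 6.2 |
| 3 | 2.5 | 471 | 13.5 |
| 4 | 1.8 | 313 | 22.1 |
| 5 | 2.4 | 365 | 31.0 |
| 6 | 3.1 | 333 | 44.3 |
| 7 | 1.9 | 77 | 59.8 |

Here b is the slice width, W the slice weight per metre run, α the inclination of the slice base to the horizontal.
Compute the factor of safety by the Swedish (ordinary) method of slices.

FS = 1.45

Ordinary method of slices: FS = Σ[c'·Δl_i + (W_i cosα_i)·tanφ'] / Σ W_i sinα_i, with Δl_i = b_i / cosα_i.
Slice 1: Δl = 2.2/cos(-0.5°) = 2.200 m; N'_1 = 114·cos(-0.5°) = 114.0; c'Δl = 28.82; W sinα = -1.0
Slice 2: Δl = 1.3/cos6.2° = 1.308 m; N'_2 = 170·cos6.2° = 169.0; c'Δl = 17.13; W sinα = 18.4
Slice 3: Δl = 2.5/cos13.5° = 2.571 m; N'_3 = 471·cos13.5° = 458.0; c'Δl = 33.68; W sinα = 110.0
Slice 4: Δl = 1.8/cos22.1° = 1.943 m; N'_4 = 313·cos22.1° = 290.0; c'Δl = 25.45; W sinα = 117.8
Slice 5: Δl = 2.4/cos31.0° = 2.800 m; N'_5 = 365·cos31.0° = 312.9; c'Δl = 36.68; W sinα = 188.0
Slice 6: Δl = 3.1/cos44.3° = 4.331 m; N'_6 = 333·cos44.3° = 238.3; c'Δl = 56.74; W sinα = 232.6
Slice 7: Δl = 1.9/cos59.8° = 3.777 m; N'_7 = 77·cos59.8° = 38.7; c'Δl = 49.48; W sinα = 66.5
Σc'Δl = 248.0 kN/m; ΣN' = 1620.9 kN/m; ΣW sinα = 732.2 kN/m
Resisting = 248.0 + 1620.9·tan26.7° = 248.0 + 815.2 = 1063.2 kN/m
FS = 1063.2 / 732.2 = 1.452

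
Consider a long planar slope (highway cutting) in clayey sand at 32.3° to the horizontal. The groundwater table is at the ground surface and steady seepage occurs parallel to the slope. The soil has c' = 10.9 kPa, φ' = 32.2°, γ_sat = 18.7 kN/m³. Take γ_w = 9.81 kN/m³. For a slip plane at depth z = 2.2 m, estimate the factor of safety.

With seepage parallel to the slope and the water table at the surface, the effective normal stress on the slip plane uses the buoyant unit weight γ' = γ_sat − γ_w while the driving shear stress uses γ_sat:
FS = [c' + γ' z cos²β tanφ'] / [γ_sat z sinβ cosβ]
γ' = 18.7 − 9.81 = 8.89 kN/m³
Numerator = 10.9 + 8.89·2.2·cos²32.3°·tan32.2° = 10.9 + 8.89·2.2·0.7145·0.6297 = 19.700 kPa
Denominator = 18.7·2.2·sin32.3°·cos32.3° = 18.7·2.2·0.5344·0.8453 = 18.582 kPa
FS = 19.700 / 18.582 = 1.060

FS = 1.06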